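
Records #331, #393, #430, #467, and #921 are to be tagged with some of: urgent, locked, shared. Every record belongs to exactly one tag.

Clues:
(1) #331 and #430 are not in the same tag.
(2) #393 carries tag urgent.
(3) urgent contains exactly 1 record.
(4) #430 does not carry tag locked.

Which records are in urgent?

urgent = {#393}

From (2): #393 ∈ urgent.
From (4): #430 ∉ locked.
(3): urgent already has 1, so the rest are out.
Only one tag left: #430 ∈ shared.
(1): #331 ∉ shared.
Only one tag left: #331 ∈ locked.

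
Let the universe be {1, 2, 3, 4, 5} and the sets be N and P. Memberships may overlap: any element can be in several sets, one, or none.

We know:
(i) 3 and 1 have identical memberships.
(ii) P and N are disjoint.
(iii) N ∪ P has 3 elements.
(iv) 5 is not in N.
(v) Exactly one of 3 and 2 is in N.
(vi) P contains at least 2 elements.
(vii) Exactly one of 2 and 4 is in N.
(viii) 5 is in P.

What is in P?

From (iv): 5 ∉ N.
From (viii): 5 ∈ P.
Suppose 1 ∈ P: no assignment then satisfies all the clues, so 1 ∉ P.

P = {4, 5}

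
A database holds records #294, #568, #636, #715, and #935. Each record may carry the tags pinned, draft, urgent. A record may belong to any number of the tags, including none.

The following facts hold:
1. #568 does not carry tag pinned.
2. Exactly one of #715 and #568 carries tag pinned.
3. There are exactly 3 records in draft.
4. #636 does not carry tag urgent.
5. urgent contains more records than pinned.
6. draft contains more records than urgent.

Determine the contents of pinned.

pinned = {#715}

From (1): #568 ∉ pinned.
From (4): #636 ∉ urgent.
(2) (exactly one): #715 ∈ pinned.
Suppose #294 ∈ pinned: no assignment then satisfies all the clues, so #294 ∉ pinned.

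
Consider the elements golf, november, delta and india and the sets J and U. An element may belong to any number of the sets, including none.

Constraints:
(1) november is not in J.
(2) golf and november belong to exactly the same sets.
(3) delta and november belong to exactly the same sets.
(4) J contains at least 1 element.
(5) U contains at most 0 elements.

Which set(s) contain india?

india: J

From (1): november ∉ J.
(2): golf matches november: golf ∉ J.
(3): delta matches november: delta ∉ J.
(4): only 1 candidates remain for J, so all are in.
(5): U already has 0, so the rest are out.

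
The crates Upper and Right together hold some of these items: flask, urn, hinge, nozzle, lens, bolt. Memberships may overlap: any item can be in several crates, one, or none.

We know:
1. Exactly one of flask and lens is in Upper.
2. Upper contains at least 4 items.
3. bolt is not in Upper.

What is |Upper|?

4

From (3): bolt ∉ Upper.
Suppose urn ∉ Upper: no assignment then satisfies all the clues, so urn ∈ Upper.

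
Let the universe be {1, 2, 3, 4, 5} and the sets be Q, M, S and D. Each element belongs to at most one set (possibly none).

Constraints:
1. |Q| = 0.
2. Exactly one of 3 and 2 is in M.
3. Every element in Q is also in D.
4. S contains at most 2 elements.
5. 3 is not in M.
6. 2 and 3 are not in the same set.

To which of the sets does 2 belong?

From (5): 3 ∉ M.
(1): Q already has 0, so the rest are out.
(2) (exactly one): 2 ∈ M.

2: M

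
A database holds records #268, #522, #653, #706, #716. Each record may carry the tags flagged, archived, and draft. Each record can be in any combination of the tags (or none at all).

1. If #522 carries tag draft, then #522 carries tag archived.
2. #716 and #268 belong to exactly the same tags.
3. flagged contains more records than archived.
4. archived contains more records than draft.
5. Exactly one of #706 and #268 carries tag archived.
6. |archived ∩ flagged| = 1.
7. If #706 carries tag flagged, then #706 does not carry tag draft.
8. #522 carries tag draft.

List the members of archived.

archived = {#522, #706}

From (8): #522 ∈ draft.
(1): #522 ∈ archived.
Suppose #268 ∈ archived: no assignment then satisfies all the clues, so #268 ∉ archived.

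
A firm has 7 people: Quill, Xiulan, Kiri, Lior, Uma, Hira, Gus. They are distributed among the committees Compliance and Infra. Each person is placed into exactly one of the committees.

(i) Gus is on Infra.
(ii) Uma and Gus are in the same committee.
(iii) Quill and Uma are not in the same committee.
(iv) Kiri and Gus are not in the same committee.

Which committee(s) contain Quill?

Quill: Compliance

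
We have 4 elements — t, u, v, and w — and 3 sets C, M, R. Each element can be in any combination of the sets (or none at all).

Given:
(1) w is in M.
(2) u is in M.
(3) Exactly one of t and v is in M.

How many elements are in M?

3

From (1): w ∈ M.
From (2): u ∈ M.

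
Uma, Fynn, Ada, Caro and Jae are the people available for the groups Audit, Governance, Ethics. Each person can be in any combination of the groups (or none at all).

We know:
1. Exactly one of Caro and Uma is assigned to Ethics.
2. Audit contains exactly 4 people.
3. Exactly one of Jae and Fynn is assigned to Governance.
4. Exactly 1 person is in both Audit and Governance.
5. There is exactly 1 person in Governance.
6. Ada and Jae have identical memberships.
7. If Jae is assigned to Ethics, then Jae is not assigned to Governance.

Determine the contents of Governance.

Governance = {Fynn}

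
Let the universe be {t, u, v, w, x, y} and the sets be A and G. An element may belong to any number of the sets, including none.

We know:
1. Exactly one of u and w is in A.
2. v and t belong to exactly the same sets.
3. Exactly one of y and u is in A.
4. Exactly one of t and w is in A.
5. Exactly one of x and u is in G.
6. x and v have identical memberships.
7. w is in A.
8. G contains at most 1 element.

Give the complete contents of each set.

A = {w, y}; G = {u}

From (7): w ∈ A.
(1) (exactly one): u ∉ A.
(3) (exactly one): y ∈ A.
(4) (exactly one): t ∉ A.
(2): v matches t: v ∉ A.
(6): x matches v: x ∉ A.
Suppose t ∈ G: no assignment then satisfies all the clues, so t ∉ G.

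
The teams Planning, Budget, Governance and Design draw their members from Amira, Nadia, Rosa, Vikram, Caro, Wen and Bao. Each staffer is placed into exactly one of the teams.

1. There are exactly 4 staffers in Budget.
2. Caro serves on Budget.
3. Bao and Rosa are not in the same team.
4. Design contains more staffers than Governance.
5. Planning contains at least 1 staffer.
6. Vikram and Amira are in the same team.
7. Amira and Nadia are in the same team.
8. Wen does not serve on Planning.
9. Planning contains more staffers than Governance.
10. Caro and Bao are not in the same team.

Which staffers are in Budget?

Budget = {Amira, Caro, Nadia, Vikram}

From (2): Caro ∈ Budget.
From (8): Wen ∉ Planning.
(10): Bao ∉ Budget.
Suppose Amira ∉ Budget: no assignment then satisfies all the clues, so Amira ∈ Budget.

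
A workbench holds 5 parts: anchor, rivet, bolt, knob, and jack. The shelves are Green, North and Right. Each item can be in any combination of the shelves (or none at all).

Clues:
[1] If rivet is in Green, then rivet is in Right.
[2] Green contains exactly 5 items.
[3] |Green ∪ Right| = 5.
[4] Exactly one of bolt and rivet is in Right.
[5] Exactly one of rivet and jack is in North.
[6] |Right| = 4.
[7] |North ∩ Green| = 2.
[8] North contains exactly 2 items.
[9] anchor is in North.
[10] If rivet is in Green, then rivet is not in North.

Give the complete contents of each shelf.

Green = {anchor, bolt, jack, knob, rivet}; North = {anchor, jack}; Right = {anchor, jack, knob, rivet}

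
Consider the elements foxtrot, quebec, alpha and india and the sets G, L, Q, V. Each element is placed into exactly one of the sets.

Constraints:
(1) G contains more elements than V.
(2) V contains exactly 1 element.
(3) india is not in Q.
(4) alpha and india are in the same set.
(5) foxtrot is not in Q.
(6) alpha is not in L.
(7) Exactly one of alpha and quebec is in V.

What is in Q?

Q = {}

From (3): india ∉ Q.
From (5): foxtrot ∉ Q.
From (6): alpha ∉ L.
(4): india matches alpha: india ∉ L.
(4): alpha matches india: alpha ∉ Q.
Suppose quebec ∈ Q: no assignment then satisfies all the clues, so quebec ∉ Q.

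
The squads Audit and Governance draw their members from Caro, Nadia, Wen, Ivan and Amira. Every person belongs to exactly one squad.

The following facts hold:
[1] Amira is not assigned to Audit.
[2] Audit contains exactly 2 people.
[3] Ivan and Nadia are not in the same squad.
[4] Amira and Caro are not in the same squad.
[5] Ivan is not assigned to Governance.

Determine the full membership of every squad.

Audit = {Caro, Ivan}; Governance = {Amira, Nadia, Wen}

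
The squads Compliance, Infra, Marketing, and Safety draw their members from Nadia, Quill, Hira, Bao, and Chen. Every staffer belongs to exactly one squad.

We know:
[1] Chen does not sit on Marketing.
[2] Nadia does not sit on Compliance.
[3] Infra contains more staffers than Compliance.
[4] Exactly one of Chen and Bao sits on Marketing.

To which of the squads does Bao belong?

From (1): Chen ∉ Marketing.
From (2): Nadia ∉ Compliance.
(4) (exactly one): Bao ∈ Marketing.

Bao: Marketing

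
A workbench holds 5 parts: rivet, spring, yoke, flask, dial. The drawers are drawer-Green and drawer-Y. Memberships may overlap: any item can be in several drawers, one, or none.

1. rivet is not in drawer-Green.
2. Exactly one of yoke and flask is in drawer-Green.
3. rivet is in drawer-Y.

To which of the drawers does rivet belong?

From (1): rivet ∉ drawer-Green.
From (3): rivet ∈ drawer-Y.

rivet: drawer-Y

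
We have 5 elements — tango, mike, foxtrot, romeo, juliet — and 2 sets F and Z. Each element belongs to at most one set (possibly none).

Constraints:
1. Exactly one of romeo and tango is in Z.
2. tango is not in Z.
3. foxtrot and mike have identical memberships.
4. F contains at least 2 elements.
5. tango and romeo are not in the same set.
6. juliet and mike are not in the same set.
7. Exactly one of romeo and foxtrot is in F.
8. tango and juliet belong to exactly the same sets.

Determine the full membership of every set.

F = {foxtrot, mike}; Z = {romeo}

From (2): tango ∉ Z.
(1) (exactly one): romeo ∈ Z.
(7) (exactly one): foxtrot ∈ F.
(8): juliet matches tango: juliet ∉ Z.
(3): mike matches foxtrot: mike ∈ F.
(6): juliet ∉ F.
(8): tango matches juliet: tango ∉ F.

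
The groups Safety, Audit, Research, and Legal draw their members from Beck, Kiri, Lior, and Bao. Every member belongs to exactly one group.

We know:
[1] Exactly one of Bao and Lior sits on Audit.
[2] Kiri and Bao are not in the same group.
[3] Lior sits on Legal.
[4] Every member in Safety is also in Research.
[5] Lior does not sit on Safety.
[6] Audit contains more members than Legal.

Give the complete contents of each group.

Safety = {}; Audit = {Bao, Beck}; Research = {Kiri}; Legal = {Lior}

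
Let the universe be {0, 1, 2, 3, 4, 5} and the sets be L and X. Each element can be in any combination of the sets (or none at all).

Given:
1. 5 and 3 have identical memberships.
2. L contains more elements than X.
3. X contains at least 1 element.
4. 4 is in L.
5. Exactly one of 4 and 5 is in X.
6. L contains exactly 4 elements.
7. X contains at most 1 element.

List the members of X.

X = {4}

From (4): 4 ∈ L.
Suppose 0 ∈ X: no assignment then satisfies all the clues, so 0 ∉ X.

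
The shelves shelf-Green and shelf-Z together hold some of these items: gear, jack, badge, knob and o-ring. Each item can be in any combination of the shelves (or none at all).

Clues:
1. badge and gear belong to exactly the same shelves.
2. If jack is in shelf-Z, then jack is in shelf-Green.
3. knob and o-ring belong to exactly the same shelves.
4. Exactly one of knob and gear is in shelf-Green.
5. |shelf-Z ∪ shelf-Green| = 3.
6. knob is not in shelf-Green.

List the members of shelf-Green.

From (6): knob ∉ shelf-Green.
(3): o-ring matches knob: o-ring ∉ shelf-Green.
(4) (exactly one): gear ∈ shelf-Green.
(1): badge matches gear: badge ∈ shelf-Green.
Suppose jack ∉ shelf-Green: no assignment then satisfies all the clues, so jack ∈ shelf-Green.

shelf-Green = {badge, gear, jack}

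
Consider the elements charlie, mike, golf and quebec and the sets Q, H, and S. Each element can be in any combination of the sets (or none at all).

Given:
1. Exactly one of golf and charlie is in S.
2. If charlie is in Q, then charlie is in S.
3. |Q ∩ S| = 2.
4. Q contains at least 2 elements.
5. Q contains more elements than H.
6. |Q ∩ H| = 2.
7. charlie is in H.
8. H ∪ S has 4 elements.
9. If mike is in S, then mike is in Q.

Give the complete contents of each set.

From (7): charlie ∈ H.
Suppose charlie ∉ Q: no assignment then satisfies all the clues, so charlie ∈ Q.

Q = {charlie, golf, mike}; H = {charlie, golf}; S = {charlie, mike, quebec}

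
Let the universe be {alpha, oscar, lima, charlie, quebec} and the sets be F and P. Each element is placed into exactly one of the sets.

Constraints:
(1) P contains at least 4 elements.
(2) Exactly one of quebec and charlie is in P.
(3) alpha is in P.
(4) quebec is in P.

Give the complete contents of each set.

F = {charlie}; P = {alpha, lima, oscar, quebec}

From (3): alpha ∈ P.
From (4): quebec ∈ P.
(2) (exactly one): charlie ∉ P.
Only one set left: charlie ∈ F.
(1): only 4 candidates remain for P, so all are in.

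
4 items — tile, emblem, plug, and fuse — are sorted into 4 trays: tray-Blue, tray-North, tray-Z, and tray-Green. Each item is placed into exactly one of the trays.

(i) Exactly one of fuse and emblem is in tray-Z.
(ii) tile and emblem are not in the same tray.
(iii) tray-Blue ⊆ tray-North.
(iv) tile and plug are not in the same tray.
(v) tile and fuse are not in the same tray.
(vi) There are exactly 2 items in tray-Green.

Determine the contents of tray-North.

tray-North = {tile}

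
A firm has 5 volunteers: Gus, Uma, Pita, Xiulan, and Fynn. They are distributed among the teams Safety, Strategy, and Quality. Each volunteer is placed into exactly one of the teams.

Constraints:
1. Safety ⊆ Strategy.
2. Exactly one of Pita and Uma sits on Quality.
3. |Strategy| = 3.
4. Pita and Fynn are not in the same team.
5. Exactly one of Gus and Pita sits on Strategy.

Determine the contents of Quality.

Quality = {Pita, Xiulan}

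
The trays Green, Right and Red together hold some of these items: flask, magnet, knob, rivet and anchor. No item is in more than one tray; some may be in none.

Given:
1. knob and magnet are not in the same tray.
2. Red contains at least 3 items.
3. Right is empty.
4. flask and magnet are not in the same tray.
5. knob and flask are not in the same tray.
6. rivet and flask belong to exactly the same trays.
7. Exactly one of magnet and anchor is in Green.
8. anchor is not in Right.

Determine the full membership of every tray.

Green = {magnet}; Right = {}; Red = {anchor, flask, rivet}

From (8): anchor ∉ Right.
(3): Right already has 0, so the rest are out.
Suppose flask ∈ Green: no assignment then satisfies all the clues, so flask ∉ Green.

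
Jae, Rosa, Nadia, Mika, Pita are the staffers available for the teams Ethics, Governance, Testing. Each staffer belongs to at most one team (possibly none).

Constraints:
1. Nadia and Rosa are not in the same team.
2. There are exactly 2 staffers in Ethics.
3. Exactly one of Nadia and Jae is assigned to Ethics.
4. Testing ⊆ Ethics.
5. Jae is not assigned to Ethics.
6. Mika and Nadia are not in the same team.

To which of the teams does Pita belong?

From (5): Jae ∉ Ethics.
(3) (exactly one): Nadia ∈ Ethics.
(4) contrapositive: Jae ∉ Testing.
(6): Mika ∉ Ethics.
(1): Rosa ∉ Ethics.
(2): only 2 candidates remain for Ethics, so all are in.
(4) contrapositive: Rosa ∉ Testing.
(4) contrapositive: Mika ∉ Testing.

Pita: Ethics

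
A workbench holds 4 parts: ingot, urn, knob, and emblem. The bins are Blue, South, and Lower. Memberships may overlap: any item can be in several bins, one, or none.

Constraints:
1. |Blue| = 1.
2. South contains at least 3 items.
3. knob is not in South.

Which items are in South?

South = {emblem, ingot, urn}

From (3): knob ∉ South.
(2): only 3 candidates remain for South, so all are in.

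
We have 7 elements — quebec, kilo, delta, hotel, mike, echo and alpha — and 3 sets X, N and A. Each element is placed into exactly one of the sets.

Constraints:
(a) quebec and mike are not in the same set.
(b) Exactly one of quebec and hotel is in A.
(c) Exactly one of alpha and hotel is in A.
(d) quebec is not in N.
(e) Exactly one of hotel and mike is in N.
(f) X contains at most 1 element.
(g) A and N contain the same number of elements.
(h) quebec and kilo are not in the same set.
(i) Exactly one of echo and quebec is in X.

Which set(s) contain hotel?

hotel: A

From (d): quebec ∉ N.
Suppose hotel ∈ X: no assignment then satisfies all the clues, so hotel ∉ X.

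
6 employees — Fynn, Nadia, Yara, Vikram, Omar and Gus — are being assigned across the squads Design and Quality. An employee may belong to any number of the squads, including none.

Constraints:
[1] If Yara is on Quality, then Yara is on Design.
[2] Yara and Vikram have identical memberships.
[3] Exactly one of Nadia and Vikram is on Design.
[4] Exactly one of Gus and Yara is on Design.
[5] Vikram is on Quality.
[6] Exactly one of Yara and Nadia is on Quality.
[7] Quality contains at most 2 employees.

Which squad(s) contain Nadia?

From (5): Vikram ∈ Quality.
(2): Yara matches Vikram: Yara ∈ Quality.
(6) (exactly one): Nadia ∉ Quality.
(7): Quality already has 2, so the rest are out.
(1): Yara ∈ Design.
(2): Vikram matches Yara: Vikram ∈ Design.
(3) (exactly one): Nadia ∉ Design.
(4) (exactly one): Gus ∉ Design.

Nadia: none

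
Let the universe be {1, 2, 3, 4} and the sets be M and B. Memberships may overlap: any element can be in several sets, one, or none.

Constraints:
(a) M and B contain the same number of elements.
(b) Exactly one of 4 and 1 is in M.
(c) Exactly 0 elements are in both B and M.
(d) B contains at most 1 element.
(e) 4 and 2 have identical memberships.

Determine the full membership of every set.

M = {1}; B = {3}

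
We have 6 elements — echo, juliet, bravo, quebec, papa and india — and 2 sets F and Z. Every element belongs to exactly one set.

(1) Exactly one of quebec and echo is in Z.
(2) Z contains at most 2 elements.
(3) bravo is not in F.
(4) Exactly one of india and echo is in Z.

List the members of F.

F = {india, juliet, papa, quebec}

From (3): bravo ∉ F.
Only one set left: bravo ∈ Z.
Suppose echo ∈ F: no assignment then satisfies all the clues, so echo ∉ F.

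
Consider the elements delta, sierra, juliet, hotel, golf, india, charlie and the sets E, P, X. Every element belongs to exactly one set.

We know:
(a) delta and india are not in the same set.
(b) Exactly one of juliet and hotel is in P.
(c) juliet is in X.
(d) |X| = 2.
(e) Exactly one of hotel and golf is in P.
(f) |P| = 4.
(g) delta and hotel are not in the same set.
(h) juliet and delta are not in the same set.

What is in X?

X = {golf, juliet}

From (c): juliet ∈ X.
(b) (exactly one): hotel ∈ P.
(e) (exactly one): golf ∉ P.
(g): delta ∉ P.
(h): delta ∉ X.
Only one set left: delta ∈ E.
(a): india ∉ E.
(f): only 4 candidates remain for P, so all are in.
(d): only 2 candidates remain for X, so all are in.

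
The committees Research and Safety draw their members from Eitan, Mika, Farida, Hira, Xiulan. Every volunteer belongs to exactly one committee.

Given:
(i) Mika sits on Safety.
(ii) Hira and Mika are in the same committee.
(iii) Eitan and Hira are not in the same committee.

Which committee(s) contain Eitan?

From (i): Mika ∈ Safety.
(ii): Hira matches Mika: Hira ∉ Research.
(ii): Hira matches Mika: Hira ∈ Safety.
(iii): Eitan ∉ Safety.
Only one committee left: Eitan ∈ Research.

Eitan: Research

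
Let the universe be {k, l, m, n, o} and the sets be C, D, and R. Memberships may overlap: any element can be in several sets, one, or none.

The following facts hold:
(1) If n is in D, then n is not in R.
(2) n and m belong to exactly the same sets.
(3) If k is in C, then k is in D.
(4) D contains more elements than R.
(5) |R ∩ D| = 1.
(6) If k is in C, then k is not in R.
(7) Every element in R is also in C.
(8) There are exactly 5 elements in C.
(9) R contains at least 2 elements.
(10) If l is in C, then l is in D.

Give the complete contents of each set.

C = {k, l, m, n, o}; D = {k, l, m, n}; R = {l, o}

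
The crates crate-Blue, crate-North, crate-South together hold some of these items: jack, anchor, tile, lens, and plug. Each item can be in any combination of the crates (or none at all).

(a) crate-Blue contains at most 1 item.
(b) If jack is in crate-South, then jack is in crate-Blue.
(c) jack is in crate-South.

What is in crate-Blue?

crate-Blue = {jack}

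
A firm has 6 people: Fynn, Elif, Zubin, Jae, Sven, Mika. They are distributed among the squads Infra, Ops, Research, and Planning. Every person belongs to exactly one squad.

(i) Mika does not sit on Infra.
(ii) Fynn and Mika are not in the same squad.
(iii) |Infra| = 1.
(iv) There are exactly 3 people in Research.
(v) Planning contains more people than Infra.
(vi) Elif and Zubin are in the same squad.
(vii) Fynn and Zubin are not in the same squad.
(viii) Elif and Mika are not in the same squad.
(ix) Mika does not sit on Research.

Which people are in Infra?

Infra = {Fynn}

From (i): Mika ∉ Infra.
From (ix): Mika ∉ Research.
Suppose Fynn ∉ Infra: no assignment then satisfies all the clues, so Fynn ∈ Infra.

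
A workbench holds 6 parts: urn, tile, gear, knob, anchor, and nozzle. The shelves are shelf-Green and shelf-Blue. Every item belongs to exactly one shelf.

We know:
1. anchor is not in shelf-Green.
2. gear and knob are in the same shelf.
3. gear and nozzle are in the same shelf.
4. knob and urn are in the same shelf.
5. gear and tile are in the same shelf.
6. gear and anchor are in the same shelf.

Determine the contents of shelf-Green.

From (1): anchor ∉ shelf-Green.
(6): gear matches anchor: gear ∉ shelf-Green.
Only one shelf left: gear ∈ shelf-Blue.
Only one shelf left: anchor ∈ shelf-Blue.
(2): knob matches gear: knob ∉ shelf-Green.
(2): knob matches gear: knob ∈ shelf-Blue.
(3): nozzle matches gear: nozzle ∉ shelf-Green.
(3): nozzle matches gear: nozzle ∈ shelf-Blue.
(4): urn matches knob: urn ∉ shelf-Green.
(4): urn matches knob: urn ∈ shelf-Blue.
(5): tile matches gear: tile ∉ shelf-Green.
(5): tile matches gear: tile ∈ shelf-Blue.

shelf-Green = {}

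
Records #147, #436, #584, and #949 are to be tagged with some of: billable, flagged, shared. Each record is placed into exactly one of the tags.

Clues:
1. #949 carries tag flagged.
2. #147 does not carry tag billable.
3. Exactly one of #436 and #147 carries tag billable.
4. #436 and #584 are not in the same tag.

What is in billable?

billable = {#436}

From (1): #949 ∈ flagged.
From (2): #147 ∉ billable.
(3) (exactly one): #436 ∈ billable.
(4): #584 ∉ billable.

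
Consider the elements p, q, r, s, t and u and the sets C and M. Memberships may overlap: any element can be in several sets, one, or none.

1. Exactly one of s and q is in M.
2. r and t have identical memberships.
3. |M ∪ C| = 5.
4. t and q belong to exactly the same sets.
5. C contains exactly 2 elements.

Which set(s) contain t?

t: M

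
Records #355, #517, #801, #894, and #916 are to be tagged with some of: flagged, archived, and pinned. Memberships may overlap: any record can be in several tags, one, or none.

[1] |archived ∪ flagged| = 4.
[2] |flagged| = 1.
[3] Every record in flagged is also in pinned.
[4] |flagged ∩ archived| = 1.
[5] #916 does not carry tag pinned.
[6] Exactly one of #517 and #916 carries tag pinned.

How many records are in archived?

4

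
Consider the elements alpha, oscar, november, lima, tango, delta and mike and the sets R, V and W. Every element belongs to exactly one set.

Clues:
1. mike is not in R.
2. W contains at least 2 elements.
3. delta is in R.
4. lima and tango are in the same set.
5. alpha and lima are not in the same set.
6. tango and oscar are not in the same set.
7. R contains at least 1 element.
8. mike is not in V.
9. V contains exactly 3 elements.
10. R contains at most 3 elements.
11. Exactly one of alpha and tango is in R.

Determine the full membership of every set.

R = {alpha, delta}; V = {lima, november, tango}; W = {mike, oscar}

From (1): mike ∉ R.
From (3): delta ∈ R.
From (8): mike ∉ V.
Only one set left: mike ∈ W.
Suppose alpha ∉ R: no assignment then satisfies all the clues, so alpha ∈ R.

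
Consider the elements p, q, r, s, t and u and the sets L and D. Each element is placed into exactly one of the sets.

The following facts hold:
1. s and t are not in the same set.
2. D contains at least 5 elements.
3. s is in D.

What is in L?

L = {t}

From (3): s ∈ D.
(1): t ∉ D.
(2): only 5 candidates remain for D, so all are in.
Only one set left: t ∈ L.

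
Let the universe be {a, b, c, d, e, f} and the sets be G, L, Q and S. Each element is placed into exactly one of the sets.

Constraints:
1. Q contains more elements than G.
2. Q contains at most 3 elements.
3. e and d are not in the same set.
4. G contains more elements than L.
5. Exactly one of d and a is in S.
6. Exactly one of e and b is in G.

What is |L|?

0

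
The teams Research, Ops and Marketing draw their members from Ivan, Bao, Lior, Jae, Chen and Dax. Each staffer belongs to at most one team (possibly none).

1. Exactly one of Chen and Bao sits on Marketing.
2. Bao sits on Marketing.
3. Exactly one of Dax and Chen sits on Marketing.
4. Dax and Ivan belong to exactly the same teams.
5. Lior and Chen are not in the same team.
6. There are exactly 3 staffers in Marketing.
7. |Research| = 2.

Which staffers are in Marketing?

Marketing = {Bao, Dax, Ivan}

From (2): Bao ∈ Marketing.
(1) (exactly one): Chen ∉ Marketing.
(3) (exactly one): Dax ∈ Marketing.
(4): Ivan matches Dax: Ivan ∉ Research.
(4): Ivan matches Dax: Ivan ∉ Ops.
(4): Ivan matches Dax: Ivan ∈ Marketing.
(6): Marketing already has 3, so the rest are out.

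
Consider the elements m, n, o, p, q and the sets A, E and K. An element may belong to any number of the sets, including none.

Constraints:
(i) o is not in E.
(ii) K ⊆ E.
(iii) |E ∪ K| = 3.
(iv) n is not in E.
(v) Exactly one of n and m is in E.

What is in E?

E = {m, p, q}

From (i): o ∉ E.
From (iv): n ∉ E.
(ii) contrapositive: n ∉ K.
(ii) contrapositive: o ∉ K.
(v) (exactly one): m ∈ E.
Suppose p ∉ E: no assignment then satisfies all the clues, so p ∈ E.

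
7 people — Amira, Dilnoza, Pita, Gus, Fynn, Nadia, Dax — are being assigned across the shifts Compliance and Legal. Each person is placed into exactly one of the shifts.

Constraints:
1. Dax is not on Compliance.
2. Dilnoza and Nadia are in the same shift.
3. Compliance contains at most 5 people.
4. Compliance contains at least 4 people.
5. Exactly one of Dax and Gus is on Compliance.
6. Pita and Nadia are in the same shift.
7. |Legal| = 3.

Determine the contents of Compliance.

From (1): Dax ∉ Compliance.
(5) (exactly one): Gus ∈ Compliance.
Only one shift left: Dax ∈ Legal.
Suppose Amira ∈ Compliance: no assignment then satisfies all the clues, so Amira ∉ Compliance.

Compliance = {Dilnoza, Gus, Nadia, Pita}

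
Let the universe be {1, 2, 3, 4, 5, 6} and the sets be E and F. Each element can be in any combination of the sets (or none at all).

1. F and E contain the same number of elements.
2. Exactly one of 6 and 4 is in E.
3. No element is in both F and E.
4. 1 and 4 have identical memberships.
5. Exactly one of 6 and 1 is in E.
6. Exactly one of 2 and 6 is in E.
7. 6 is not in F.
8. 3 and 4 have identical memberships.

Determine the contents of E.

E = {6}

From (7): 6 ∉ F.
Suppose 1 ∈ E: no assignment then satisfies all the clues, so 1 ∉ E.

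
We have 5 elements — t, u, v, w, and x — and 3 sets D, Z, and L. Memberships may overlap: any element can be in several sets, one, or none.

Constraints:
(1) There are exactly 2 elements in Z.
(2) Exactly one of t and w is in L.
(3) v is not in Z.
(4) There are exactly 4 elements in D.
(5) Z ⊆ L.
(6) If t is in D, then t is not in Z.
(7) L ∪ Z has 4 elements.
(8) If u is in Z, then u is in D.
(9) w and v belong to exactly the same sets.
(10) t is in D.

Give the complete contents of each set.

D = {t, u, v, w}; Z = {u, x}; L = {u, v, w, x}

From (3): v ∉ Z.
From (10): t ∈ D.
(6): t ∉ Z.
(9): w matches v: w ∉ Z.
(1): only 2 candidates remain for Z, so all are in.
(5) with u ∈ Z: u ∈ L.
(5) with x ∈ Z: x ∈ L.
(8): u ∈ D.
Suppose t ∈ L: no assignment then satisfies all the clues, so t ∉ L.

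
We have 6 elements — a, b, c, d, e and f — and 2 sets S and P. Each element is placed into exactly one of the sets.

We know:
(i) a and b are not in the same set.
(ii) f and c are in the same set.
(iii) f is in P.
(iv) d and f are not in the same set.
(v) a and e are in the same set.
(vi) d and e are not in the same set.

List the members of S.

S = {b, d}

From (iii): f ∈ P.
(ii): c matches f: c ∉ S.
(ii): c matches f: c ∈ P.
(iv): d ∉ P.
Only one set left: d ∈ S.
(vi): e ∉ S.
Only one set left: e ∈ P.
(v): a matches e: a ∉ S.
(v): a matches e: a ∈ P.
(i): b ∉ P.
Only one set left: b ∈ S.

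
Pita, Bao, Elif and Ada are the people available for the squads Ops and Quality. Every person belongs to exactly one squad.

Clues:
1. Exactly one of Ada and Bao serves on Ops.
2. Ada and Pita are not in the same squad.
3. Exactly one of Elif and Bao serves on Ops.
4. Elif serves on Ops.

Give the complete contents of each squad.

Ops = {Ada, Elif}; Quality = {Bao, Pita}

From (4): Elif ∈ Ops.
(3) (exactly one): Bao ∉ Ops.
Only one squad left: Bao ∈ Quality.
(1) (exactly one): Ada ∈ Ops.
(2): Pita ∉ Ops.
Only one squad left: Pita ∈ Quality.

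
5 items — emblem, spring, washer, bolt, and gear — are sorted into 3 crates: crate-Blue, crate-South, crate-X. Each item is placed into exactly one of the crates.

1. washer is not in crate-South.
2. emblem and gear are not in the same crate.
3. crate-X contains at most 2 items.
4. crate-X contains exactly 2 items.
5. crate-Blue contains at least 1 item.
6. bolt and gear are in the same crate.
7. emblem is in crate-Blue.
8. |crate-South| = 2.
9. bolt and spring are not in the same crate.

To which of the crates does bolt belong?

bolt: crate-South

From (1): washer ∉ crate-South.
From (7): emblem ∈ crate-Blue.
(2): gear ∉ crate-Blue.
(6): bolt matches gear: bolt ∉ crate-Blue.
Suppose bolt ∉ crate-South: no assignment then satisfies all the clues, so bolt ∈ crate-South.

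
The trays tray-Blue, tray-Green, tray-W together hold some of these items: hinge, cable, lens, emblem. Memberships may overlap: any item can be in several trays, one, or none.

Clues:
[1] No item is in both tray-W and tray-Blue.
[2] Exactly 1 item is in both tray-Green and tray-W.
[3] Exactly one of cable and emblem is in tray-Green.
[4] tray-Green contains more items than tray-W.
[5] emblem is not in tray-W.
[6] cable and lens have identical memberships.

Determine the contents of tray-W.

tray-W = {hinge}

From (5): emblem ∉ tray-W.
Suppose hinge ∉ tray-W: no assignment then satisfies all the clues, so hinge ∈ tray-W.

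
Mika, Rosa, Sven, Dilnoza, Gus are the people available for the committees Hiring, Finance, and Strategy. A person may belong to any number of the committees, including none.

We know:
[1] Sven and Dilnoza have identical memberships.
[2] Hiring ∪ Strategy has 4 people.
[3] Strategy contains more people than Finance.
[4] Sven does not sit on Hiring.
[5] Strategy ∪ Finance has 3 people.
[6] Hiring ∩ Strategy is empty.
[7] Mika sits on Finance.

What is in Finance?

Finance = {Mika}

From (4): Sven ∉ Hiring.
From (7): Mika ∈ Finance.
(1): Dilnoza matches Sven: Dilnoza ∉ Hiring.
Suppose Rosa ∈ Finance: no assignment then satisfies all the clues, so Rosa ∉ Finance.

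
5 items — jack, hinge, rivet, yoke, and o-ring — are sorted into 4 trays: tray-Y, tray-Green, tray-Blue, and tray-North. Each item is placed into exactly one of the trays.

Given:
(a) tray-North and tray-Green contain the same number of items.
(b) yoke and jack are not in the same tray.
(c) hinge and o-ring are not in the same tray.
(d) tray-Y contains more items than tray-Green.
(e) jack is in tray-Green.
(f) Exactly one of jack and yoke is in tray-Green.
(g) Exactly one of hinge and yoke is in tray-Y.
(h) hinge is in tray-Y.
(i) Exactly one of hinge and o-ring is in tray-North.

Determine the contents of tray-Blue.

tray-Blue = {yoke}

From (e): jack ∈ tray-Green.
From (h): hinge ∈ tray-Y.
(b): yoke ∉ tray-Green.
(c): o-ring ∉ tray-Y.
(g) (exactly one): yoke ∉ tray-Y.
(i) (exactly one): o-ring ∈ tray-North.
Suppose rivet ∈ tray-Blue: no assignment then satisfies all the clues, so rivet ∉ tray-Blue.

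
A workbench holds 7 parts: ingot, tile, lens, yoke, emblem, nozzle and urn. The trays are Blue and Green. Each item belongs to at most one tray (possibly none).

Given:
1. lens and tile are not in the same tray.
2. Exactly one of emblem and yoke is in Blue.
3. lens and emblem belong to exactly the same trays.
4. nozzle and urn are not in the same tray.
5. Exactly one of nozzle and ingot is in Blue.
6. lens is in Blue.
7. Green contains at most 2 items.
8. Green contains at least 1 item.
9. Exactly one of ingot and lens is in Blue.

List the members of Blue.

Blue = {emblem, lens, nozzle}

From (6): lens ∈ Blue.
(1): tile ∉ Blue.
(3): emblem matches lens: emblem ∈ Blue.
(9) (exactly one): ingot ∉ Blue.
(2) (exactly one): yoke ∉ Blue.
(5) (exactly one): nozzle ∈ Blue.
(4): urn ∉ Blue.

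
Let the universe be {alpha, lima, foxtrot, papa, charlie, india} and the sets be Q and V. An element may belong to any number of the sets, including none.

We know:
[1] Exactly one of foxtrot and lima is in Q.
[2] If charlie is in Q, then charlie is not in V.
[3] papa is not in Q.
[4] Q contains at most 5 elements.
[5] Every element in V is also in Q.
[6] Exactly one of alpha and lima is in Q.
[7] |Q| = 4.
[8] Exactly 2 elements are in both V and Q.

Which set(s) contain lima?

From (3): papa ∉ Q.
(5) contrapositive: papa ∉ V.
Suppose lima ∈ Q: no assignment then satisfies all the clues, so lima ∉ Q.

lima: none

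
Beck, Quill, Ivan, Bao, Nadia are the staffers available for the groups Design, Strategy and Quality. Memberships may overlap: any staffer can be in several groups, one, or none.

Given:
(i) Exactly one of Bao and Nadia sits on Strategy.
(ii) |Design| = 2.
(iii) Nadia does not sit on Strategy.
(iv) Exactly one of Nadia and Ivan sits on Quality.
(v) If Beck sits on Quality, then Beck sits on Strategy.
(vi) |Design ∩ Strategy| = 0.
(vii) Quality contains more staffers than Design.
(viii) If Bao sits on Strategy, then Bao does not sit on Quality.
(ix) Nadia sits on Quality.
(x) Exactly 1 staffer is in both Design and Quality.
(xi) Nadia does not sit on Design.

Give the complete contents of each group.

Design = {Ivan, Quill}; Strategy = {Bao, Beck}; Quality = {Beck, Nadia, Quill}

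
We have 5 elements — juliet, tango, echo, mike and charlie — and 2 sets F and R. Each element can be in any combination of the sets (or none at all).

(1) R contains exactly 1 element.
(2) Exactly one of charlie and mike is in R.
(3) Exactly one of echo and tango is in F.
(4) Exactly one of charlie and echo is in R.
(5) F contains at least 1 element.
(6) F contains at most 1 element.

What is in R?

R = {charlie}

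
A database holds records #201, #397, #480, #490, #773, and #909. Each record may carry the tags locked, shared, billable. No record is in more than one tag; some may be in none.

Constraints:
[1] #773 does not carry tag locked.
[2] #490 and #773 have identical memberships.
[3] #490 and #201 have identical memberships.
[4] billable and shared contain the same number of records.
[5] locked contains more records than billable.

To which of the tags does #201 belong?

#201: none

From (1): #773 ∉ locked.
(2): #490 matches #773: #490 ∉ locked.
(3): #201 matches #490: #201 ∉ locked.
Suppose #201 ∈ shared: no assignment then satisfies all the clues, so #201 ∉ shared.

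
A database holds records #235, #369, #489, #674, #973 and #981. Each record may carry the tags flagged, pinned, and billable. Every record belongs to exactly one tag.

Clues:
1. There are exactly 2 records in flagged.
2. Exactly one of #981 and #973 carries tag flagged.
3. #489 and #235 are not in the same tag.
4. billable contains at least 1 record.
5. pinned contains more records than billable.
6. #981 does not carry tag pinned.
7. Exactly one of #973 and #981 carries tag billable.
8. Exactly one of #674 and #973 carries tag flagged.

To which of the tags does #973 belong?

#973: flagged

From (6): #981 ∉ pinned.
Suppose #973 ∉ flagged: no assignment then satisfies all the clues, so #973 ∈ flagged.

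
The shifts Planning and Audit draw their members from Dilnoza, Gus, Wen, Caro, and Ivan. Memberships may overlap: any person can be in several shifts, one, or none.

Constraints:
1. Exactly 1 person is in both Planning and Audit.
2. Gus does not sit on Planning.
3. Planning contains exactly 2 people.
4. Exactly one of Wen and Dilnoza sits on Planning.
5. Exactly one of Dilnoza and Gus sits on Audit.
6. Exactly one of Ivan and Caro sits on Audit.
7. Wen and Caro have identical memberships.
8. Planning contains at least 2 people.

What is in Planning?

Planning = {Dilnoza, Ivan}

From (2): Gus ∉ Planning.
Suppose Dilnoza ∉ Planning: no assignment then satisfies all the clues, so Dilnoza ∈ Planning.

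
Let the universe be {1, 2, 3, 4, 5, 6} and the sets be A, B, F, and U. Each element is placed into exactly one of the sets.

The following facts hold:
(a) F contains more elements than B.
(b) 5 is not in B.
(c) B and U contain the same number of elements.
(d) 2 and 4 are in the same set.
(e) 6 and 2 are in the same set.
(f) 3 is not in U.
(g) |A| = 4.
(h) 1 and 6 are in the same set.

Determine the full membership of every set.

From (b): 5 ∉ B.
From (f): 3 ∉ U.
Suppose 1 ∉ A: no assignment then satisfies all the clues, so 1 ∈ A.

A = {1, 2, 4, 6}; B = {}; F = {3, 5}; U = {}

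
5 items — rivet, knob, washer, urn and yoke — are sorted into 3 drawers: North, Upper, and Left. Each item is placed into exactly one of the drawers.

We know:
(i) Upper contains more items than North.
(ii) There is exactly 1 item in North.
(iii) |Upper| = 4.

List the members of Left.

Left = {}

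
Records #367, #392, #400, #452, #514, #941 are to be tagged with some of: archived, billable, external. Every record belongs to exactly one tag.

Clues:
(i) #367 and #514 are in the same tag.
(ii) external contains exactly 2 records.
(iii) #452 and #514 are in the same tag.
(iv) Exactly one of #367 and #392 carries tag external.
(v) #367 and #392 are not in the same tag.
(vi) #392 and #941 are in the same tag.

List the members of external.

external = {#392, #941}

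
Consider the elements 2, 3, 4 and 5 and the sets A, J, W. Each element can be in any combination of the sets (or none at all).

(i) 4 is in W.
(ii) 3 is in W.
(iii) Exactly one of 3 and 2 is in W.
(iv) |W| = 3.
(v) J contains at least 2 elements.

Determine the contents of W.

From (i): 4 ∈ W.
From (ii): 3 ∈ W.
(iii) (exactly one): 2 ∉ W.
(iv): only 3 candidates remain for W, so all are in.

W = {3, 4, 5}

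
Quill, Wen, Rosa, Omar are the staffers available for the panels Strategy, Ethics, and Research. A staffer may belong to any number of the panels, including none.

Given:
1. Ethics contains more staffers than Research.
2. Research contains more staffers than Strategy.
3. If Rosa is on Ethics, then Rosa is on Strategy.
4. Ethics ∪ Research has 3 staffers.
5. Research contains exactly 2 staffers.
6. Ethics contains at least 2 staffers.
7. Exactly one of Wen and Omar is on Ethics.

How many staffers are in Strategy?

1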